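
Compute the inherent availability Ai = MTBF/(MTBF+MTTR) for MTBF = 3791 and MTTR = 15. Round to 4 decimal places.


MTBF = 3791
MTTR = 15
MTBF + MTTR = 3806
Ai = 3791 / 3806
Ai = 0.9961

0.9961


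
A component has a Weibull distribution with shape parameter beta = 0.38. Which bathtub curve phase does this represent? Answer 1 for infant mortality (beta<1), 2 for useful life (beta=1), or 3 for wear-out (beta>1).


beta = 0.38
Compare beta to 1:
beta < 1 => infant mortality (phase 1)
beta = 1 => useful life (phase 2)
beta > 1 => wear-out (phase 3)
Since beta = 0.38, this is infant mortality (decreasing failure rate)
Phase = 1

1


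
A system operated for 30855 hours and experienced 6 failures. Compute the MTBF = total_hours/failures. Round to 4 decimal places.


total_hours = 30855
failures = 6
MTBF = 30855 / 6
MTBF = 5142.5

5142.5


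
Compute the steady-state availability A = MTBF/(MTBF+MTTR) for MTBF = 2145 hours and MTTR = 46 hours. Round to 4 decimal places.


MTBF = 2145
MTTR = 46
MTBF + MTTR = 2191
A = 2145 / 2191
A = 0.979

0.979


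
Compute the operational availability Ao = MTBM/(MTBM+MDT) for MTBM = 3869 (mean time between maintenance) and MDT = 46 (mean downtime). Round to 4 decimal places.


MTBM = 3869
MDT = 46
MTBM + MDT = 3915
Ao = 3869 / 3915
Ao = 0.9883

0.9883


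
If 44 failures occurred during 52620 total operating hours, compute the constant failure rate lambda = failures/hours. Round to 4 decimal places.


failures = 44
total_hours = 52620
lambda = 44 / 52620
lambda = 0.0008

0.0008


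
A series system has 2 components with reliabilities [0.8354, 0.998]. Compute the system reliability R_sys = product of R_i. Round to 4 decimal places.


Components: [0.8354, 0.998]
After component 1 (R=0.8354): product = 0.8354
After component 2 (R=0.998): product = 0.8337
R_sys = 0.8337

0.8337


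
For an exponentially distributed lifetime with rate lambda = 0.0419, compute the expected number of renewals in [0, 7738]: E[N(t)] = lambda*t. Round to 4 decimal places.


lambda = 0.0419
t = 7738
E[N(t)] = lambda * t
E[N(t)] = 0.0419 * 7738
E[N(t)] = 324.2222

324.2222


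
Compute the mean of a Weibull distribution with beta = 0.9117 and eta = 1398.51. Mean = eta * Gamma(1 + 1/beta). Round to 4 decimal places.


beta = 0.9117, eta = 1398.51
1/beta = 1.0969
1 + 1/beta = 2.0969
Gamma(2.0969) = 1.0449
Mean = 1398.51 * 1.0449
Mean = 1461.291

1461.291


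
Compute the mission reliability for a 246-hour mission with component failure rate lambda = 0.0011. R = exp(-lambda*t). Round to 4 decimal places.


lambda = 0.0011
mission_time = 246
lambda * t = 0.0011 * 246 = 0.2706
R = exp(-0.2706)
R = 0.7629

0.7629


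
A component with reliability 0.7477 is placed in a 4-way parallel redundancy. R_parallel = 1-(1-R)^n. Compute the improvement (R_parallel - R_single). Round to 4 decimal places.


R_single = 0.7477, n = 4
1 - R_single = 0.2523
(1 - R_single)^n = 0.2523^4 = 0.0041
R_parallel = 1 - 0.0041 = 0.9959
Improvement = 0.9959 - 0.7477
Improvement = 0.2482

0.2482


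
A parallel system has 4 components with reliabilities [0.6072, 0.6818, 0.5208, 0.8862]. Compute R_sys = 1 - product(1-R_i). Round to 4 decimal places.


Components: [0.6072, 0.6818, 0.5208, 0.8862]
(1 - 0.6072) = 0.3928, running product = 0.3928
(1 - 0.6818) = 0.3182, running product = 0.125
(1 - 0.5208) = 0.4792, running product = 0.0599
(1 - 0.8862) = 0.1138, running product = 0.0068
Product of (1-R_i) = 0.0068
R_sys = 1 - 0.0068 = 0.9932

0.9932


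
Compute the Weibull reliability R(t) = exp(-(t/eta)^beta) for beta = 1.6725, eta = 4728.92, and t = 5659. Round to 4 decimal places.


beta = 1.6725, eta = 4728.92, t = 5659
t/eta = 5659 / 4728.92 = 1.1967
(t/eta)^beta = 1.1967^1.6725 = 1.3503
R(t) = exp(-1.3503)
R(t) = 0.2592

0.2592


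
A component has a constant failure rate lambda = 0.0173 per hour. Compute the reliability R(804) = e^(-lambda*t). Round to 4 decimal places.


lambda = 0.0173
t = 804
lambda * t = 13.9092
R(t) = e^(-13.9092)
R(t) = 0.0

0.0


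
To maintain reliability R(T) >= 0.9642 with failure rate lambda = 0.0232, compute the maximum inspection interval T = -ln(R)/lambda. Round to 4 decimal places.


R_target = 0.9642
lambda = 0.0232
-ln(0.9642) = 0.0365
T = 0.0365 / 0.0232
T = 1.5714

1.5714


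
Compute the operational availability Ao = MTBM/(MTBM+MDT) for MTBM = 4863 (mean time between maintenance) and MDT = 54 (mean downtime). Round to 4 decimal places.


MTBM = 4863
MDT = 54
MTBM + MDT = 4917
Ao = 4863 / 4917
Ao = 0.989

0.989


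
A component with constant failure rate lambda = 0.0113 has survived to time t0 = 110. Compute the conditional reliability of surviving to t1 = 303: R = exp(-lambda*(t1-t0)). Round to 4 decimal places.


lambda = 0.0113
t0 = 110, t1 = 303
t1 - t0 = 193
lambda * (t1-t0) = 0.0113 * 193 = 2.1809
R = exp(-2.1809)
R = 0.1129

0.1129


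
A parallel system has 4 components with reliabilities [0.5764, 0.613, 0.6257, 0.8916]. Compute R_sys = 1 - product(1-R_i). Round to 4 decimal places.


Components: [0.5764, 0.613, 0.6257, 0.8916]
(1 - 0.5764) = 0.4236, running product = 0.4236
(1 - 0.613) = 0.387, running product = 0.1639
(1 - 0.6257) = 0.3743, running product = 0.0614
(1 - 0.8916) = 0.1084, running product = 0.0067
Product of (1-R_i) = 0.0067
R_sys = 1 - 0.0067 = 0.9933

0.9933


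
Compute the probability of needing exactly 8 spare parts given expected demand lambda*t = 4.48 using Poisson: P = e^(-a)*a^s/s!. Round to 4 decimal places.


a = 4.48, s = 8
e^(-a) = e^(-4.48) = 0.0113
a^s = 4.48^8 = 162264.7227
s! = 40320
P = 0.0113 * 162264.7227 / 40320
P = 0.0456

0.0456


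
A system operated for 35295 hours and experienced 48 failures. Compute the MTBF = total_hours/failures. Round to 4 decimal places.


total_hours = 35295
failures = 48
MTBF = 35295 / 48
MTBF = 735.3125

735.3125


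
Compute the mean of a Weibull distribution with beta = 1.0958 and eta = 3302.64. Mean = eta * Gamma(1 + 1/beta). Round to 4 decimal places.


beta = 1.0958, eta = 3302.64
1/beta = 0.9126
1 + 1/beta = 1.9126
Gamma(1.9126) = 0.9661
Mean = 3302.64 * 0.9661
Mean = 3190.7986

3190.7986


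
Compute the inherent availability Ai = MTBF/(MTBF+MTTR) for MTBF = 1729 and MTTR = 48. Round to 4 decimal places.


MTBF = 1729
MTTR = 48
MTBF + MTTR = 1777
Ai = 1729 / 1777
Ai = 0.973

0.973


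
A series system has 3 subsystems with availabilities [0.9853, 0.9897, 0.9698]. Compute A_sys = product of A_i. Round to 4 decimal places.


Subsystems: [0.9853, 0.9897, 0.9698]
After subsystem 1 (A=0.9853): product = 0.9853
After subsystem 2 (A=0.9897): product = 0.9752
After subsystem 3 (A=0.9698): product = 0.9457
A_sys = 0.9457

0.9457


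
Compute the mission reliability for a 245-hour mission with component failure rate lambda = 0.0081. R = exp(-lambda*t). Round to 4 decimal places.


lambda = 0.0081
mission_time = 245
lambda * t = 0.0081 * 245 = 1.9845
R = exp(-1.9845)
R = 0.1374

0.1374


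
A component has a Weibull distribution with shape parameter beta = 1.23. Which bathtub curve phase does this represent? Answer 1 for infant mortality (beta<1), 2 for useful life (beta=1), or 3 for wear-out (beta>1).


beta = 1.23
Compare beta to 1:
beta < 1 => infant mortality (phase 1)
beta = 1 => useful life (phase 2)
beta > 1 => wear-out (phase 3)
Since beta = 1.23, this is wear-out (increasing failure rate)
Phase = 3

3


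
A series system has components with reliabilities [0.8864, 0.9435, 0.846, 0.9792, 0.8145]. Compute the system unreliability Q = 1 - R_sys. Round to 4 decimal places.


Components: [0.8864, 0.9435, 0.846, 0.9792, 0.8145]
After component 1: product = 0.8864
After component 2: product = 0.8363
After component 3: product = 0.7075
After component 4: product = 0.6928
After component 5: product = 0.5643
R_sys = 0.5643
Q = 1 - 0.5643 = 0.4357

0.4357


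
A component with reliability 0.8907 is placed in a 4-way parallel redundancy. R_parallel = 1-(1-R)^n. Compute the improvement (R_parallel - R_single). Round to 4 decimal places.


R_single = 0.8907, n = 4
1 - R_single = 0.1093
(1 - R_single)^n = 0.1093^4 = 0.0001
R_parallel = 1 - 0.0001 = 0.9999
Improvement = 0.9999 - 0.8907
Improvement = 0.1092

0.1092


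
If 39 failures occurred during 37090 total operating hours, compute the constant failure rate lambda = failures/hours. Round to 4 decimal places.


failures = 39
total_hours = 37090
lambda = 39 / 37090
lambda = 0.0011

0.0011


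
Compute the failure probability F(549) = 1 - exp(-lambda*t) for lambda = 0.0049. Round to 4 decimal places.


lambda = 0.0049, t = 549
lambda * t = 2.6901
exp(-2.6901) = 0.0679
F(t) = 1 - 0.0679
F(t) = 0.9321

0.9321


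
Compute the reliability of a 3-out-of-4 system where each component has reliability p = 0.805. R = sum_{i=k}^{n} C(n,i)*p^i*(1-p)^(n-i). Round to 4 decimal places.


k = 3, n = 4, p = 0.805
i=3: C(4,3)=4 * 0.805^3 * 0.195^1 = 0.4069
i=4: C(4,4)=1 * 0.805^4 * 0.195^0 = 0.4199
R = sum of terms = 0.8268

0.8268


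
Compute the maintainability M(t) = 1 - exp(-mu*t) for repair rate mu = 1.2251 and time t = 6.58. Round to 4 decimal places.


mu = 1.2251, t = 6.58
mu * t = 1.2251 * 6.58 = 8.0612
exp(-8.0612) = 0.0003
M(t) = 1 - 0.0003
M(t) = 0.9997

0.9997


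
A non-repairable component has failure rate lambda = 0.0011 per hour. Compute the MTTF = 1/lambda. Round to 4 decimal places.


lambda = 0.0011
MTTF = 1 / 0.0011
MTTF = 909.0909

909.0909


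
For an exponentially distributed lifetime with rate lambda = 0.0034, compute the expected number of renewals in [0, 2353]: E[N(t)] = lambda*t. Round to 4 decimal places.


lambda = 0.0034
t = 2353
E[N(t)] = lambda * t
E[N(t)] = 0.0034 * 2353
E[N(t)] = 8.0002

8.0002


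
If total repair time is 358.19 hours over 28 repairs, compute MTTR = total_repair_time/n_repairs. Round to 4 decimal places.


total_repair_time = 358.19
n_repairs = 28
MTTR = 358.19 / 28
MTTR = 12.7925

12.7925


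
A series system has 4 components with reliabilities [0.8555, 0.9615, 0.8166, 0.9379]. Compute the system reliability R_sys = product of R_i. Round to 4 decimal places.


Components: [0.8555, 0.9615, 0.8166, 0.9379]
After component 1 (R=0.8555): product = 0.8555
After component 2 (R=0.9615): product = 0.8226
After component 3 (R=0.8166): product = 0.6717
After component 4 (R=0.9379): product = 0.63
R_sys = 0.63

0.63


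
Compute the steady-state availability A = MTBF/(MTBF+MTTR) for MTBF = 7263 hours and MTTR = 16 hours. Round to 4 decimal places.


MTBF = 7263
MTTR = 16
MTBF + MTTR = 7279
A = 7263 / 7279
A = 0.9978

0.9978


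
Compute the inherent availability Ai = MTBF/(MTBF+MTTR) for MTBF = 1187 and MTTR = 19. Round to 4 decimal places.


MTBF = 1187
MTTR = 19
MTBF + MTTR = 1206
Ai = 1187 / 1206
Ai = 0.9842

0.9842


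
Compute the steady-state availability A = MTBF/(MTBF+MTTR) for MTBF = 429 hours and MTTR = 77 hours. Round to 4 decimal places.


MTBF = 429
MTTR = 77
MTBF + MTTR = 506
A = 429 / 506
A = 0.8478

0.8478


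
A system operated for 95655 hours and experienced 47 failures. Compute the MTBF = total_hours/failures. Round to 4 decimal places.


total_hours = 95655
failures = 47
MTBF = 95655 / 47
MTBF = 2035.2128

2035.2128


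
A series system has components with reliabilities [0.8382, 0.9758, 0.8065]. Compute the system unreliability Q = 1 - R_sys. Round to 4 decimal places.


Components: [0.8382, 0.9758, 0.8065]
After component 1: product = 0.8382
After component 2: product = 0.8179
After component 3: product = 0.6596
R_sys = 0.6596
Q = 1 - 0.6596 = 0.3404

0.3404


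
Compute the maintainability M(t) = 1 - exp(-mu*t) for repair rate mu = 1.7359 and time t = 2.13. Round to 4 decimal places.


mu = 1.7359, t = 2.13
mu * t = 1.7359 * 2.13 = 3.6975
exp(-3.6975) = 0.0248
M(t) = 1 - 0.0248
M(t) = 0.9752

0.9752


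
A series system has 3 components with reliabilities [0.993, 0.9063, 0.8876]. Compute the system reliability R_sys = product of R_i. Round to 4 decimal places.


Components: [0.993, 0.9063, 0.8876]
After component 1 (R=0.993): product = 0.993
After component 2 (R=0.9063): product = 0.9
After component 3 (R=0.8876): product = 0.7988
R_sys = 0.7988

0.7988


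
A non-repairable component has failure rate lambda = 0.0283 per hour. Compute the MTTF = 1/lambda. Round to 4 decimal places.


lambda = 0.0283
MTTF = 1 / 0.0283
MTTF = 35.3357

35.3357


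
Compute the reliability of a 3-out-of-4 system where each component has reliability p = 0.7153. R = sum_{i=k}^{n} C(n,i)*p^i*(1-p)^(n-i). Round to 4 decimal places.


k = 3, n = 4, p = 0.7153
i=3: C(4,3)=4 * 0.7153^3 * 0.2847^1 = 0.4168
i=4: C(4,4)=1 * 0.7153^4 * 0.2847^0 = 0.2618
R = sum of terms = 0.6786

0.6786


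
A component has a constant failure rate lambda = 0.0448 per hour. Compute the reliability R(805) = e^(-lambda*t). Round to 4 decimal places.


lambda = 0.0448
t = 805
lambda * t = 36.064
R(t) = e^(-36.064)
R(t) = 0.0

0.0


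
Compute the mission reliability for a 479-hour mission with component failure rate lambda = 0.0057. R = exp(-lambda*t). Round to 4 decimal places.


lambda = 0.0057
mission_time = 479
lambda * t = 0.0057 * 479 = 2.7303
R = exp(-2.7303)
R = 0.0652

0.0652


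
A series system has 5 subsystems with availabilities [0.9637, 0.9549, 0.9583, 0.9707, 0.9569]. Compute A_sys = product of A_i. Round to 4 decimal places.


Subsystems: [0.9637, 0.9549, 0.9583, 0.9707, 0.9569]
After subsystem 1 (A=0.9637): product = 0.9637
After subsystem 2 (A=0.9549): product = 0.9202
After subsystem 3 (A=0.9583): product = 0.8819
After subsystem 4 (A=0.9707): product = 0.856
After subsystem 5 (A=0.9569): product = 0.8191
A_sys = 0.8191

0.8191


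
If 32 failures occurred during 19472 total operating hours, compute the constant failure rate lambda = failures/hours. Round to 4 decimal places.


failures = 32
total_hours = 19472
lambda = 32 / 19472
lambda = 0.0016

0.0016


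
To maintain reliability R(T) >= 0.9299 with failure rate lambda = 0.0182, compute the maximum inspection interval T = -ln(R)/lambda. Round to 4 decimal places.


R_target = 0.9299
lambda = 0.0182
-ln(0.9299) = 0.0727
T = 0.0727 / 0.0182
T = 3.9933

3.9933


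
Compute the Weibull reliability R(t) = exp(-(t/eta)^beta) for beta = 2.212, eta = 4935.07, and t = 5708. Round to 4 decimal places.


beta = 2.212, eta = 4935.07, t = 5708
t/eta = 5708 / 4935.07 = 1.1566
(t/eta)^beta = 1.1566^2.212 = 1.3797
R(t) = exp(-1.3797)
R(t) = 0.2517

0.2517


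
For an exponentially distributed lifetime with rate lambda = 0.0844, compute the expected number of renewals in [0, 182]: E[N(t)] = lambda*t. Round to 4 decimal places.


lambda = 0.0844
t = 182
E[N(t)] = lambda * t
E[N(t)] = 0.0844 * 182
E[N(t)] = 15.3608

15.3608


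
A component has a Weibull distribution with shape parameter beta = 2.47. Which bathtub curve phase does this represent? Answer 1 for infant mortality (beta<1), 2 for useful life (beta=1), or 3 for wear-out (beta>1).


beta = 2.47
Compare beta to 1:
beta < 1 => infant mortality (phase 1)
beta = 1 => useful life (phase 2)
beta > 1 => wear-out (phase 3)
Since beta = 2.47, this is wear-out (increasing failure rate)
Phase = 3

3


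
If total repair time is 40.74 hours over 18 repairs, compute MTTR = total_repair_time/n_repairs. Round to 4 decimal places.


total_repair_time = 40.74
n_repairs = 18
MTTR = 40.74 / 18
MTTR = 2.2633

2.2633


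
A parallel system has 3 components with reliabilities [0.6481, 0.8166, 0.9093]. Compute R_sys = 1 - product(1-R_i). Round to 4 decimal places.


Components: [0.6481, 0.8166, 0.9093]
(1 - 0.6481) = 0.3519, running product = 0.3519
(1 - 0.8166) = 0.1834, running product = 0.0645
(1 - 0.9093) = 0.0907, running product = 0.0059
Product of (1-R_i) = 0.0059
R_sys = 1 - 0.0059 = 0.9941

0.9941


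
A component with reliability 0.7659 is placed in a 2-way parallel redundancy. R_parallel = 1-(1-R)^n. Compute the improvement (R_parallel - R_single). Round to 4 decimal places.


R_single = 0.7659, n = 2
1 - R_single = 0.2341
(1 - R_single)^n = 0.2341^2 = 0.0548
R_parallel = 1 - 0.0548 = 0.9452
Improvement = 0.9452 - 0.7659
Improvement = 0.1793

0.1793


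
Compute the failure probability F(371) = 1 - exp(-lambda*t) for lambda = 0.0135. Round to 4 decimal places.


lambda = 0.0135, t = 371
lambda * t = 5.0085
exp(-5.0085) = 0.0067
F(t) = 1 - 0.0067
F(t) = 0.9933

0.9933


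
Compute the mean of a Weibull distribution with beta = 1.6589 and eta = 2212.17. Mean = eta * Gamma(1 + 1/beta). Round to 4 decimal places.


beta = 1.6589, eta = 2212.17
1/beta = 0.6028
1 + 1/beta = 1.6028
Gamma(1.6028) = 0.8938
Mean = 2212.17 * 0.8938
Mean = 1977.3145

1977.3145


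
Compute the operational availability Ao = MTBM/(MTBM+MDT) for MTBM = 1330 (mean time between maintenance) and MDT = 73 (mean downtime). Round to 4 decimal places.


MTBM = 1330
MDT = 73
MTBM + MDT = 1403
Ao = 1330 / 1403
Ao = 0.948

0.948


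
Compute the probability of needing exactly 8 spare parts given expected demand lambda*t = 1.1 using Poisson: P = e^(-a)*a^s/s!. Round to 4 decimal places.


a = 1.1, s = 8
e^(-a) = e^(-1.1) = 0.3329
a^s = 1.1^8 = 2.1436
s! = 40320
P = 0.3329 * 2.1436 / 40320
P = 0.0

0.0


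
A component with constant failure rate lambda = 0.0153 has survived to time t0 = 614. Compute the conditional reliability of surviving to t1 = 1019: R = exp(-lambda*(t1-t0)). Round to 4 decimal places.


lambda = 0.0153
t0 = 614, t1 = 1019
t1 - t0 = 405
lambda * (t1-t0) = 0.0153 * 405 = 6.1965
R = exp(-6.1965)
R = 0.002

0.002


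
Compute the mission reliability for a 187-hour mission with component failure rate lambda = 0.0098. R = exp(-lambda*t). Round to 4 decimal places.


lambda = 0.0098
mission_time = 187
lambda * t = 0.0098 * 187 = 1.8326
R = exp(-1.8326)
R = 0.16

0.16


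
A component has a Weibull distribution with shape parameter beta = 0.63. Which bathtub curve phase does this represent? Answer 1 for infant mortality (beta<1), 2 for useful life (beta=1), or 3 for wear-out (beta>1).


beta = 0.63
Compare beta to 1:
beta < 1 => infant mortality (phase 1)
beta = 1 => useful life (phase 2)
beta > 1 => wear-out (phase 3)
Since beta = 0.63, this is infant mortality (decreasing failure rate)
Phase = 1

1


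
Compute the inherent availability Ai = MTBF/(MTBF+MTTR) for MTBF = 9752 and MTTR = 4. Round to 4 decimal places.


MTBF = 9752
MTTR = 4
MTBF + MTTR = 9756
Ai = 9752 / 9756
Ai = 0.9996

0.9996


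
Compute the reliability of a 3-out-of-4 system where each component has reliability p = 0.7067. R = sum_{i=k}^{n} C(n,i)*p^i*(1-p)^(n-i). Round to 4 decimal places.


k = 3, n = 4, p = 0.7067
i=3: C(4,3)=4 * 0.7067^3 * 0.2933^1 = 0.4141
i=4: C(4,4)=1 * 0.7067^4 * 0.2933^0 = 0.2494
R = sum of terms = 0.6635

0.6635


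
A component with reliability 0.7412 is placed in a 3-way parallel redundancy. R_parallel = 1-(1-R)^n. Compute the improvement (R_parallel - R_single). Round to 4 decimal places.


R_single = 0.7412, n = 3
1 - R_single = 0.2588
(1 - R_single)^n = 0.2588^3 = 0.0173
R_parallel = 1 - 0.0173 = 0.9827
Improvement = 0.9827 - 0.7412
Improvement = 0.2415

0.2415


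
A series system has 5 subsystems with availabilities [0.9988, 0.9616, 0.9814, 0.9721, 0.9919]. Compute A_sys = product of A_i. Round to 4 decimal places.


Subsystems: [0.9988, 0.9616, 0.9814, 0.9721, 0.9919]
After subsystem 1 (A=0.9988): product = 0.9988
After subsystem 2 (A=0.9616): product = 0.9604
After subsystem 3 (A=0.9814): product = 0.9426
After subsystem 4 (A=0.9721): product = 0.9163
After subsystem 5 (A=0.9919): product = 0.9089
A_sys = 0.9089

0.9089


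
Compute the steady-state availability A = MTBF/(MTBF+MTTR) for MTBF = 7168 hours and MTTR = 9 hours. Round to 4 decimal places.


MTBF = 7168
MTTR = 9
MTBF + MTTR = 7177
A = 7168 / 7177
A = 0.9987

0.9987


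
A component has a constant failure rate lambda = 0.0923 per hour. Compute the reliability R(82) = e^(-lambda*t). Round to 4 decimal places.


lambda = 0.0923
t = 82
lambda * t = 7.5686
R(t) = e^(-7.5686)
R(t) = 0.0005

0.0005


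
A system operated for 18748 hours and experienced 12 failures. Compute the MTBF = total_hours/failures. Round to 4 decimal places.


total_hours = 18748
failures = 12
MTBF = 18748 / 12
MTBF = 1562.3333

1562.3333


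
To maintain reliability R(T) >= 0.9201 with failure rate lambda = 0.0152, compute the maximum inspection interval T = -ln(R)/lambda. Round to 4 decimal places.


R_target = 0.9201
lambda = 0.0152
-ln(0.9201) = 0.0833
T = 0.0833 / 0.0152
T = 5.4785

5.4785


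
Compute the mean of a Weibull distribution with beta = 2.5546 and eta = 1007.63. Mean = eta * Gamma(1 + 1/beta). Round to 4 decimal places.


beta = 2.5546, eta = 1007.63
1/beta = 0.3915
1 + 1/beta = 1.3915
Gamma(1.3915) = 0.8878
Mean = 1007.63 * 0.8878
Mean = 894.5366

894.5366


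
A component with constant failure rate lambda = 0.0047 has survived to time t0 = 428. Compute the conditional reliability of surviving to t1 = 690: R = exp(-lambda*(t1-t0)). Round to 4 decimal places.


lambda = 0.0047
t0 = 428, t1 = 690
t1 - t0 = 262
lambda * (t1-t0) = 0.0047 * 262 = 1.2314
R = exp(-1.2314)
R = 0.2919

0.2919


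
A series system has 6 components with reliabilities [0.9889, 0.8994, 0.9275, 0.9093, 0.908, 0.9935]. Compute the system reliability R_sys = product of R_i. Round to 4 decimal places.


Components: [0.9889, 0.8994, 0.9275, 0.9093, 0.908, 0.9935]
After component 1 (R=0.9889): product = 0.9889
After component 2 (R=0.8994): product = 0.8894
After component 3 (R=0.9275): product = 0.8249
After component 4 (R=0.9093): product = 0.7501
After component 5 (R=0.908): product = 0.6811
After component 6 (R=0.9935): product = 0.6767
R_sys = 0.6767

0.6767


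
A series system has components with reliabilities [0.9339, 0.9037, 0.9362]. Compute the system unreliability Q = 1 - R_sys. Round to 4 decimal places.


Components: [0.9339, 0.9037, 0.9362]
After component 1: product = 0.9339
After component 2: product = 0.844
After component 3: product = 0.7901
R_sys = 0.7901
Q = 1 - 0.7901 = 0.2099

0.2099


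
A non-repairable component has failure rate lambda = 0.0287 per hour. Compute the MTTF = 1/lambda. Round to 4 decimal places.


lambda = 0.0287
MTTF = 1 / 0.0287
MTTF = 34.8432

34.8432


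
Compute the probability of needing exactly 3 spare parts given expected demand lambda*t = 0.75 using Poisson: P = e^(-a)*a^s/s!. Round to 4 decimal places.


a = 0.75, s = 3
e^(-a) = e^(-0.75) = 0.4724
a^s = 0.75^3 = 0.4219
s! = 6
P = 0.4724 * 0.4219 / 6
P = 0.0332

0.0332


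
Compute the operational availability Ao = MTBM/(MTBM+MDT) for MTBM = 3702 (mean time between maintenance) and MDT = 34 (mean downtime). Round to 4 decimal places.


MTBM = 3702
MDT = 34
MTBM + MDT = 3736
Ao = 3702 / 3736
Ao = 0.9909

0.9909


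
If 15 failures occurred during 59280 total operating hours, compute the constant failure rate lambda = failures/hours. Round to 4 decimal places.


failures = 15
total_hours = 59280
lambda = 15 / 59280
lambda = 0.0003

0.0003


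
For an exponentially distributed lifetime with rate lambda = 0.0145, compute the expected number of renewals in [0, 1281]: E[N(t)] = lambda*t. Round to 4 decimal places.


lambda = 0.0145
t = 1281
E[N(t)] = lambda * t
E[N(t)] = 0.0145 * 1281
E[N(t)] = 18.5745

18.5745


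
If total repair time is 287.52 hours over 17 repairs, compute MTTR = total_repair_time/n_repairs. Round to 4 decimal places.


total_repair_time = 287.52
n_repairs = 17
MTTR = 287.52 / 17
MTTR = 16.9129

16.9129


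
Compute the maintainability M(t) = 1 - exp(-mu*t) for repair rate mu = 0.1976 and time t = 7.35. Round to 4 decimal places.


mu = 0.1976, t = 7.35
mu * t = 0.1976 * 7.35 = 1.4524
exp(-1.4524) = 0.234
M(t) = 1 - 0.234
M(t) = 0.766

0.766


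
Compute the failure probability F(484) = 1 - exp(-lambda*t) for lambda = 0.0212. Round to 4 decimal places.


lambda = 0.0212, t = 484
lambda * t = 10.2608
exp(-10.2608) = 0.0
F(t) = 1 - 0.0
F(t) = 1.0

1.0


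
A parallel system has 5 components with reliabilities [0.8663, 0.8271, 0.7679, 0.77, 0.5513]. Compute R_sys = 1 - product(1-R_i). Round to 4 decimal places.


Components: [0.8663, 0.8271, 0.7679, 0.77, 0.5513]
(1 - 0.8663) = 0.1337, running product = 0.1337
(1 - 0.8271) = 0.1729, running product = 0.0231
(1 - 0.7679) = 0.2321, running product = 0.0054
(1 - 0.77) = 0.23, running product = 0.0012
(1 - 0.5513) = 0.4487, running product = 0.0006
Product of (1-R_i) = 0.0006
R_sys = 1 - 0.0006 = 0.9994

0.9994


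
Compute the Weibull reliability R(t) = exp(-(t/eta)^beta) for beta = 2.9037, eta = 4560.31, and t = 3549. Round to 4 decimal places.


beta = 2.9037, eta = 4560.31, t = 3549
t/eta = 3549 / 4560.31 = 0.7782
(t/eta)^beta = 0.7782^2.9037 = 0.4829
R(t) = exp(-0.4829)
R(t) = 0.617

0.617


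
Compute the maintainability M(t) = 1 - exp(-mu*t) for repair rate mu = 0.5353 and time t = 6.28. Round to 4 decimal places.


mu = 0.5353, t = 6.28
mu * t = 0.5353 * 6.28 = 3.3617
exp(-3.3617) = 0.0347
M(t) = 1 - 0.0347
M(t) = 0.9653

0.9653


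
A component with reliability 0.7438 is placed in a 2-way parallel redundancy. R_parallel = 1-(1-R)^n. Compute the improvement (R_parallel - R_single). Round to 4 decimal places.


R_single = 0.7438, n = 2
1 - R_single = 0.2562
(1 - R_single)^n = 0.2562^2 = 0.0656
R_parallel = 1 - 0.0656 = 0.9344
Improvement = 0.9344 - 0.7438
Improvement = 0.1906

0.1906


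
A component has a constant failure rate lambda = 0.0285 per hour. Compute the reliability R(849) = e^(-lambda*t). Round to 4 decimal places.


lambda = 0.0285
t = 849
lambda * t = 24.1965
R(t) = e^(-24.1965)
R(t) = 0.0

0.0


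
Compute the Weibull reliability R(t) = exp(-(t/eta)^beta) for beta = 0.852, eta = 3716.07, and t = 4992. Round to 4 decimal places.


beta = 0.852, eta = 3716.07, t = 4992
t/eta = 4992 / 3716.07 = 1.3434
(t/eta)^beta = 1.3434^0.852 = 1.2859
R(t) = exp(-1.2859)
R(t) = 0.2764

0.2764


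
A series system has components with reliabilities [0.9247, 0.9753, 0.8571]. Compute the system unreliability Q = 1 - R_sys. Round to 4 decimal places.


Components: [0.9247, 0.9753, 0.8571]
After component 1: product = 0.9247
After component 2: product = 0.9019
After component 3: product = 0.773
R_sys = 0.773
Q = 1 - 0.773 = 0.227

0.227


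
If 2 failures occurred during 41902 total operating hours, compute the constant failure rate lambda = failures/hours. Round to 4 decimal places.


failures = 2
total_hours = 41902
lambda = 2 / 41902
lambda = 0.0

0.0


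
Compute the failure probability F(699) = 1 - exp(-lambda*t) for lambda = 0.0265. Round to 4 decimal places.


lambda = 0.0265, t = 699
lambda * t = 18.5235
exp(-18.5235) = 0.0
F(t) = 1 - 0.0
F(t) = 1.0

1.0


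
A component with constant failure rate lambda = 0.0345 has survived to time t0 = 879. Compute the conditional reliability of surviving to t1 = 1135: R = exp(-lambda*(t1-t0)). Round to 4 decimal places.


lambda = 0.0345
t0 = 879, t1 = 1135
t1 - t0 = 256
lambda * (t1-t0) = 0.0345 * 256 = 8.832
R = exp(-8.832)
R = 0.0001

0.0001


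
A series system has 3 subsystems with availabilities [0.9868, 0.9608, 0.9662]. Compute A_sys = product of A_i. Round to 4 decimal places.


Subsystems: [0.9868, 0.9608, 0.9662]
After subsystem 1 (A=0.9868): product = 0.9868
After subsystem 2 (A=0.9608): product = 0.9481
After subsystem 3 (A=0.9662): product = 0.9161
A_sys = 0.9161

0.9161


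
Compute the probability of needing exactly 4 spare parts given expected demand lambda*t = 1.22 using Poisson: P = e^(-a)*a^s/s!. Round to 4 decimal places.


a = 1.22, s = 4
e^(-a) = e^(-1.22) = 0.2952
a^s = 1.22^4 = 2.2153
s! = 24
P = 0.2952 * 2.2153 / 24
P = 0.0273

0.0273


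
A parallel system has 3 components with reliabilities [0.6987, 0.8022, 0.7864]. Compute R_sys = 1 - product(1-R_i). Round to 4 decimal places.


Components: [0.6987, 0.8022, 0.7864]
(1 - 0.6987) = 0.3013, running product = 0.3013
(1 - 0.8022) = 0.1978, running product = 0.0596
(1 - 0.7864) = 0.2136, running product = 0.0127
Product of (1-R_i) = 0.0127
R_sys = 1 - 0.0127 = 0.9873

0.9873


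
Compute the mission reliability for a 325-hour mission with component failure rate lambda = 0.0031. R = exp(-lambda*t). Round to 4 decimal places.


lambda = 0.0031
mission_time = 325
lambda * t = 0.0031 * 325 = 1.0075
R = exp(-1.0075)
R = 0.3651

0.3651


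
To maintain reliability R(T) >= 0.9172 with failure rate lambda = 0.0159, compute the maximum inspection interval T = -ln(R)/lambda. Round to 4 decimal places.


R_target = 0.9172
lambda = 0.0159
-ln(0.9172) = 0.0864
T = 0.0864 / 0.0159
T = 5.4358

5.4358


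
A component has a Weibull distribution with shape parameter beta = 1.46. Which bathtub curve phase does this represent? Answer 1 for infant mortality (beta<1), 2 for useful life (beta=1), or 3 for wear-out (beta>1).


beta = 1.46
Compare beta to 1:
beta < 1 => infant mortality (phase 1)
beta = 1 => useful life (phase 2)
beta > 1 => wear-out (phase 3)
Since beta = 1.46, this is wear-out (increasing failure rate)
Phase = 3

3


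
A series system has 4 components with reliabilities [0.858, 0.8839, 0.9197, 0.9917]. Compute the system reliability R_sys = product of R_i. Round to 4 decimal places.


Components: [0.858, 0.8839, 0.9197, 0.9917]
After component 1 (R=0.858): product = 0.858
After component 2 (R=0.8839): product = 0.7584
After component 3 (R=0.9197): product = 0.6975
After component 4 (R=0.9917): product = 0.6917
R_sys = 0.6917

0.6917


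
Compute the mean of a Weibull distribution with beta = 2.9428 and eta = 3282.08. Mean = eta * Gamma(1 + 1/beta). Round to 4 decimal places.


beta = 2.9428, eta = 3282.08
1/beta = 0.3398
1 + 1/beta = 1.3398
Gamma(1.3398) = 0.8922
Mean = 3282.08 * 0.8922
Mean = 2928.3913

2928.3913


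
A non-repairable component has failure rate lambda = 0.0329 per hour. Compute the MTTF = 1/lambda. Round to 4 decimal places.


lambda = 0.0329
MTTF = 1 / 0.0329
MTTF = 30.3951

30.3951


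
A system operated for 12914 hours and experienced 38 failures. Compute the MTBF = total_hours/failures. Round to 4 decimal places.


total_hours = 12914
failures = 38
MTBF = 12914 / 38
MTBF = 339.8421

339.8421


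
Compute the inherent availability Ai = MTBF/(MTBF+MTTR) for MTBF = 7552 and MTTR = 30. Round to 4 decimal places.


MTBF = 7552
MTTR = 30
MTBF + MTTR = 7582
Ai = 7552 / 7582
Ai = 0.996

0.996


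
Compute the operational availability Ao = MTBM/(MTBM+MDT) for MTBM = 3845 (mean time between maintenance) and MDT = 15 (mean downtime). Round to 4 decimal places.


MTBM = 3845
MDT = 15
MTBM + MDT = 3860
Ao = 3845 / 3860
Ao = 0.9961

0.9961


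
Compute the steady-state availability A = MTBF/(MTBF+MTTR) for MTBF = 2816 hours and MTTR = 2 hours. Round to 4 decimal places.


MTBF = 2816
MTTR = 2
MTBF + MTTR = 2818
A = 2816 / 2818
A = 0.9993

0.9993


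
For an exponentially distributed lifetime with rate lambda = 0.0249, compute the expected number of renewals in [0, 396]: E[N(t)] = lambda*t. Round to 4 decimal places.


lambda = 0.0249
t = 396
E[N(t)] = lambda * t
E[N(t)] = 0.0249 * 396
E[N(t)] = 9.8604

9.8604


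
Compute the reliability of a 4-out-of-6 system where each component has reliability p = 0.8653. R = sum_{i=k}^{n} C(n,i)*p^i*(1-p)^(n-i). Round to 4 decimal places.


k = 4, n = 6, p = 0.8653
i=4: C(6,4)=15 * 0.8653^4 * 0.1347^2 = 0.1526
i=5: C(6,5)=6 * 0.8653^5 * 0.1347^1 = 0.3921
i=6: C(6,6)=1 * 0.8653^6 * 0.1347^0 = 0.4198
R = sum of terms = 0.9644

0.9644


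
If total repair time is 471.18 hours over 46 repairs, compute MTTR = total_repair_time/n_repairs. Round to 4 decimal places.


total_repair_time = 471.18
n_repairs = 46
MTTR = 471.18 / 46
MTTR = 10.243

10.243


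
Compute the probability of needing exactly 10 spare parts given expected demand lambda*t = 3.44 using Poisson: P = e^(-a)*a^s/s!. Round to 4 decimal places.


a = 3.44, s = 10
e^(-a) = e^(-3.44) = 0.0321
a^s = 3.44^10 = 232051.5244
s! = 3628800
P = 0.0321 * 232051.5244 / 3628800
P = 0.0021

0.0021


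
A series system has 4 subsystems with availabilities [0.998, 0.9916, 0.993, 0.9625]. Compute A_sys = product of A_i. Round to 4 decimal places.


Subsystems: [0.998, 0.9916, 0.993, 0.9625]
After subsystem 1 (A=0.998): product = 0.998
After subsystem 2 (A=0.9916): product = 0.9896
After subsystem 3 (A=0.993): product = 0.9827
After subsystem 4 (A=0.9625): product = 0.9458
A_sys = 0.9458

0.9458


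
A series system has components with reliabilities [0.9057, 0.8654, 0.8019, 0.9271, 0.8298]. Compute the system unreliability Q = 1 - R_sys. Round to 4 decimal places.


Components: [0.9057, 0.8654, 0.8019, 0.9271, 0.8298]
After component 1: product = 0.9057
After component 2: product = 0.7838
After component 3: product = 0.6285
After component 4: product = 0.5827
After component 5: product = 0.4835
R_sys = 0.4835
Q = 1 - 0.4835 = 0.5165

0.5165


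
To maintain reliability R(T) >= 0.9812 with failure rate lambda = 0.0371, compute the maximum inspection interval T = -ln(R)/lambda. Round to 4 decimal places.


R_target = 0.9812
lambda = 0.0371
-ln(0.9812) = 0.019
T = 0.019 / 0.0371
T = 0.5116

0.5116


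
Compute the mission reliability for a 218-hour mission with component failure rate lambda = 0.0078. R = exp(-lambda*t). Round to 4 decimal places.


lambda = 0.0078
mission_time = 218
lambda * t = 0.0078 * 218 = 1.7004
R = exp(-1.7004)
R = 0.1826

0.1826


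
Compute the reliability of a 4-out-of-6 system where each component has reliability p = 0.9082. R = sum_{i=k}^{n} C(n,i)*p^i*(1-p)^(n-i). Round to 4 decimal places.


k = 4, n = 6, p = 0.9082
i=4: C(6,4)=15 * 0.9082^4 * 0.0918^2 = 0.086
i=5: C(6,5)=6 * 0.9082^5 * 0.0918^1 = 0.3403
i=6: C(6,6)=1 * 0.9082^6 * 0.0918^0 = 0.5612
R = sum of terms = 0.9875

0.9875


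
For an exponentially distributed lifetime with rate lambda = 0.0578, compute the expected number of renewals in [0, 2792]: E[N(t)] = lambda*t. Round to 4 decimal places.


lambda = 0.0578
t = 2792
E[N(t)] = lambda * t
E[N(t)] = 0.0578 * 2792
E[N(t)] = 161.3776

161.3776


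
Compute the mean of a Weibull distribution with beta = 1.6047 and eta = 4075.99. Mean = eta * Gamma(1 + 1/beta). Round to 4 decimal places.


beta = 1.6047, eta = 4075.99
1/beta = 0.6232
1 + 1/beta = 1.6232
Gamma(1.6232) = 0.8963
Mean = 4075.99 * 0.8963
Mean = 3653.4478

3653.4478


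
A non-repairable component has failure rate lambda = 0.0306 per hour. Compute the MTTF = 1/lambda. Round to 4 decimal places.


lambda = 0.0306
MTTF = 1 / 0.0306
MTTF = 32.6797

32.6797


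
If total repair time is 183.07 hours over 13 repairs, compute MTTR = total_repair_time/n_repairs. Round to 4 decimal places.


total_repair_time = 183.07
n_repairs = 13
MTTR = 183.07 / 13
MTTR = 14.0823

14.0823


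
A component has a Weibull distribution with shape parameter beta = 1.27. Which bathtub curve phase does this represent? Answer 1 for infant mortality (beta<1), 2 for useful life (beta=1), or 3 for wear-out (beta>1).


beta = 1.27
Compare beta to 1:
beta < 1 => infant mortality (phase 1)
beta = 1 => useful life (phase 2)
beta > 1 => wear-out (phase 3)
Since beta = 1.27, this is wear-out (increasing failure rate)
Phase = 3

3


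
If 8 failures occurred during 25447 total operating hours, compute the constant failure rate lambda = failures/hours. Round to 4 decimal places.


failures = 8
total_hours = 25447
lambda = 8 / 25447
lambda = 0.0003

0.0003


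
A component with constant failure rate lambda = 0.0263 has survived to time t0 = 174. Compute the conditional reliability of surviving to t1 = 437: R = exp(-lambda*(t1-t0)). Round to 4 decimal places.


lambda = 0.0263
t0 = 174, t1 = 437
t1 - t0 = 263
lambda * (t1-t0) = 0.0263 * 263 = 6.9169
R = exp(-6.9169)
R = 0.001

0.001


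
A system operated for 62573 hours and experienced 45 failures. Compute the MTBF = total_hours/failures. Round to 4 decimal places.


total_hours = 62573
failures = 45
MTBF = 62573 / 45
MTBF = 1390.5111

1390.5111


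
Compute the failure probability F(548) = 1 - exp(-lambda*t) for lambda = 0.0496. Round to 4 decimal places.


lambda = 0.0496, t = 548
lambda * t = 27.1808
exp(-27.1808) = 0.0
F(t) = 1 - 0.0
F(t) = 1.0

1.0


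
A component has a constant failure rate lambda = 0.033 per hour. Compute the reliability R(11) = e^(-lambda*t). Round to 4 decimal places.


lambda = 0.033
t = 11
lambda * t = 0.363
R(t) = e^(-0.363)
R(t) = 0.6956

0.6956


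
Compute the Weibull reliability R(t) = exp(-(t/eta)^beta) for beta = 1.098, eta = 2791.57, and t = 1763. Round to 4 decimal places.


beta = 1.098, eta = 2791.57, t = 1763
t/eta = 1763 / 2791.57 = 0.6315
(t/eta)^beta = 0.6315^1.098 = 0.6037
R(t) = exp(-0.6037)
R(t) = 0.5468

0.5468


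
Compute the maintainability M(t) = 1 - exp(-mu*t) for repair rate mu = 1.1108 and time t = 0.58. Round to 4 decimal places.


mu = 1.1108, t = 0.58
mu * t = 1.1108 * 0.58 = 0.6443
exp(-0.6443) = 0.525
M(t) = 1 - 0.525
M(t) = 0.475

0.475


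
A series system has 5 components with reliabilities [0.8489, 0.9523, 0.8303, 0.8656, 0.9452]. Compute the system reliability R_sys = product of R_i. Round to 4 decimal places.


Components: [0.8489, 0.9523, 0.8303, 0.8656, 0.9452]
After component 1 (R=0.8489): product = 0.8489
After component 2 (R=0.9523): product = 0.8084
After component 3 (R=0.8303): product = 0.6712
After component 4 (R=0.8656): product = 0.581
After component 5 (R=0.9452): product = 0.5492
R_sys = 0.5492

0.5492


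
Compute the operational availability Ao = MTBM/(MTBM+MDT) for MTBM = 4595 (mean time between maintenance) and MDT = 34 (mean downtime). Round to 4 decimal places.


MTBM = 4595
MDT = 34
MTBM + MDT = 4629
Ao = 4595 / 4629
Ao = 0.9927

0.9927


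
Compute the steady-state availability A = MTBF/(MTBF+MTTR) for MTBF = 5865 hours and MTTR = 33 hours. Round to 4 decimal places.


MTBF = 5865
MTTR = 33
MTBF + MTTR = 5898
A = 5865 / 5898
A = 0.9944

0.9944


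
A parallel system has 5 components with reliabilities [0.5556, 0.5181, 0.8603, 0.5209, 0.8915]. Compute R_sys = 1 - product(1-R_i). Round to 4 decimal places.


Components: [0.5556, 0.5181, 0.8603, 0.5209, 0.8915]
(1 - 0.5556) = 0.4444, running product = 0.4444
(1 - 0.5181) = 0.4819, running product = 0.2142
(1 - 0.8603) = 0.1397, running product = 0.0299
(1 - 0.5209) = 0.4791, running product = 0.0143
(1 - 0.8915) = 0.1085, running product = 0.0016
Product of (1-R_i) = 0.0016
R_sys = 1 - 0.0016 = 0.9984

0.9984


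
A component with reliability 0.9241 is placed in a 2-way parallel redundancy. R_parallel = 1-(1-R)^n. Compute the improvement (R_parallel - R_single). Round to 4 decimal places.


R_single = 0.9241, n = 2
1 - R_single = 0.0759
(1 - R_single)^n = 0.0759^2 = 0.0058
R_parallel = 1 - 0.0058 = 0.9942
Improvement = 0.9942 - 0.9241
Improvement = 0.0701

0.0701


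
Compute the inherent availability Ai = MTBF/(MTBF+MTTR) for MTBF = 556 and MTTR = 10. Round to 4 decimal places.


MTBF = 556
MTTR = 10
MTBF + MTTR = 566
Ai = 556 / 566
Ai = 0.9823

0.9823


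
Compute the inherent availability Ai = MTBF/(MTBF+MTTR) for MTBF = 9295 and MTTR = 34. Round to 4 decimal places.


MTBF = 9295
MTTR = 34
MTBF + MTTR = 9329
Ai = 9295 / 9329
Ai = 0.9964

0.9964


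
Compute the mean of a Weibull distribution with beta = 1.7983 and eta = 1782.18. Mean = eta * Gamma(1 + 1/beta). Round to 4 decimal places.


beta = 1.7983, eta = 1782.18
1/beta = 0.5561
1 + 1/beta = 1.5561
Gamma(1.5561) = 0.8893
Mean = 1782.18 * 0.8893
Mean = 1584.9418

1584.9418


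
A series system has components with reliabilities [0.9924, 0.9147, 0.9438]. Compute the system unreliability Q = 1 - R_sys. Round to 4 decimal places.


Components: [0.9924, 0.9147, 0.9438]
After component 1: product = 0.9924
After component 2: product = 0.9077
After component 3: product = 0.8567
R_sys = 0.8567
Q = 1 - 0.8567 = 0.1433

0.1433
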